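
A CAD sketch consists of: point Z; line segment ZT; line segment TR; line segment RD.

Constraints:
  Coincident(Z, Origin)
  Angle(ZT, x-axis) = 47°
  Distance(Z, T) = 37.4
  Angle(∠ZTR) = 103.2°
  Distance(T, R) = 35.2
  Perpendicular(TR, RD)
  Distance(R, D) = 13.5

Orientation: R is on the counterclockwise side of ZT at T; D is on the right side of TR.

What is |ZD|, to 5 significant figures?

66.366

Z is at the origin; ZT runs at 47.0° with length 37.4, so T = 37.4·(cos 47.0°, sin 47.0°) = (25.507, 27.353). ∠ZTR = 103.2°, so TR runs at 47.0° + (180° − 103.2°) = 123.80° from the x-axis; with |TR| = 35.2, R = T + 35.2·(cos 123.80°, sin 123.80°) = (5.9251, 56.603). TR is perpendicular to RD; with |RD| = 13.5 on the right of TR, D = R + 13.5·(0.83098, 0.55630) = (17.143, 64.113). Then |ZD| = |D − Z| = 66.366.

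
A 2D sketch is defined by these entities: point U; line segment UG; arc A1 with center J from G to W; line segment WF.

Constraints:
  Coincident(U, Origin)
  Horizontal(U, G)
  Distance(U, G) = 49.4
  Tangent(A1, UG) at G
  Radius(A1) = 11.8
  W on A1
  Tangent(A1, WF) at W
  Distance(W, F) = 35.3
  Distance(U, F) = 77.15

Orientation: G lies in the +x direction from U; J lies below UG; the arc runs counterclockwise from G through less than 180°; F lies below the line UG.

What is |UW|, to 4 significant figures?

44.18

Checks: |JW| = 11.80 ✓; ∠(JW, WF) = 90.00° ✓; |WF| = 35.30 ✓; |UF| = 77.15 ✓.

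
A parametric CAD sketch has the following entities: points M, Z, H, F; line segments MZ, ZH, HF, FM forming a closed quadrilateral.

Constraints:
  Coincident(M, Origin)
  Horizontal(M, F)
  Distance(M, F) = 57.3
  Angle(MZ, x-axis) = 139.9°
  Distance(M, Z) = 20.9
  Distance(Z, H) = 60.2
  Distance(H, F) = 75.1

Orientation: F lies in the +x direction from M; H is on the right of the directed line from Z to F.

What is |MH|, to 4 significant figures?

45.32

M is at the origin; M and F share the same y with |MF| = 57.3 and F in +x, so F = (57.3, 0). MZ runs at 139.9° with |MZ| = 20.9, so Z = (-15.99, 13.46). H is determined by |ZH| = 60.2 and |HF| = 75.1 together: it lies at the intersection of circle(Z, 60.2) and circle(F, 75.1). With |ZF| = 74.51, the foot of the radical line on ZF is 23.73 from Z and the perpendicular offset is √(60.2² − 23.73²) = 55.33. Taking the right-of-ZF solution: H = (-2.644, -45.24).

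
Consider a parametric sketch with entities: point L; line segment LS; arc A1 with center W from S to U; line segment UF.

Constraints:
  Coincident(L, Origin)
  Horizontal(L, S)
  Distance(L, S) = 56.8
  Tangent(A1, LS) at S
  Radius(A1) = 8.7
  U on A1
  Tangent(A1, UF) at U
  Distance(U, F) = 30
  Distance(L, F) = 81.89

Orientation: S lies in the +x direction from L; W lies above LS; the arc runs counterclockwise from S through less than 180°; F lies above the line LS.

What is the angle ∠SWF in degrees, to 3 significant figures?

146°

L is at the origin; LS is horizontal with |LS| = 56.8 and S on the +x side, so S = (56.8, 0.00). Tangency of A1 to LS means the radius WS is perpendicular to LS, so W = S + (0, 8.7) = (56.8, 8.70). Since WU ⟂ UF (tangency), |WF| = √(8.7² + 30.0²) = 31.2 regardless of where U sits on A1. So F lies on both circle(L, 81.89) and circle(W, 31.2); the above-LS intersection is F = (74.2, 34.6). U is the foot of the tangent from F: U = (65.1, 6.06).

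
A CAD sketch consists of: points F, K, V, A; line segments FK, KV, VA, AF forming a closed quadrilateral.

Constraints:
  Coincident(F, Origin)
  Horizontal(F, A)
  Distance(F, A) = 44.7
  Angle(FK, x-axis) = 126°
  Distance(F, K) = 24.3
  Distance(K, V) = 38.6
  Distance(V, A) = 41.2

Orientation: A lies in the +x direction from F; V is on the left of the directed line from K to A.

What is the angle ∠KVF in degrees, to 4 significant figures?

35.79°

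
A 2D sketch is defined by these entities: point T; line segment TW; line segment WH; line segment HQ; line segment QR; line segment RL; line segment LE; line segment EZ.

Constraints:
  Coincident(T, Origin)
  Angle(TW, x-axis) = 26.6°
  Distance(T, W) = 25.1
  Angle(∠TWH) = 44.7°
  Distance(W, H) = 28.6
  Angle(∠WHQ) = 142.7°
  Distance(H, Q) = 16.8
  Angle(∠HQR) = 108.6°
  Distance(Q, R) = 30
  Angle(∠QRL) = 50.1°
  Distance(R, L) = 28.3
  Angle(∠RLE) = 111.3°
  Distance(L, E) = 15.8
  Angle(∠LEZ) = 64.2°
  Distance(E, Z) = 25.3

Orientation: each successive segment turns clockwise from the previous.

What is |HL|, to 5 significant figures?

18.153

T is at the origin; TW runs at 26.6° with length 25.1, so W = (22.443, 11.239). ∠TWH = 44.7° gives WH at -108.70° from the x-axis; with |WH| = 28.6, H = (13.274, -15.851). ∠WHQ = 142.7° gives HQ at -146.00° from the x-axis; with |HQ| = 16.8, Q = (-0.65409, -25.246). ∠HQR = 108.6° gives QR at 142.60° from the x-axis; with |QR| = 30.0, R = (-24.487, -7.0246). ∠QRL = 50.1° gives RL at 12.700° from the x-axis; with |RL| = 28.3, L = (3.1211, -0.80298). Then |HL| = |L − H| = 18.153.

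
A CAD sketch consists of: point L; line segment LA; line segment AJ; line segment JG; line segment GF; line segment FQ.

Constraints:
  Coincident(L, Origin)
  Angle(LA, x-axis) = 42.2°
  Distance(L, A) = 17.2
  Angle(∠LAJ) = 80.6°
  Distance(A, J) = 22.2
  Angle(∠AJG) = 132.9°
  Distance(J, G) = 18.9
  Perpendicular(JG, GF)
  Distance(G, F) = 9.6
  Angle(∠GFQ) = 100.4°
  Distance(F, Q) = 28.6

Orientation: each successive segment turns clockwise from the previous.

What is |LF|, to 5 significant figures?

25.454

L is at the origin; LA runs at 42.2° with length 17.2, so A = (12.742, 11.554). ∠LAJ = 80.6° gives AJ at -57.200° from the x-axis; with |AJ| = 22.2, J = (24.768, -7.1070). ∠AJG = 132.9° gives JG at -104.30° from the x-axis; with |JG| = 18.9, G = (20.099, -25.421). JG is perpendicular to GF, so GF runs at 165.70°; with |GF| = 9.6, F = (10.797, -23.050). Then |LF| = |F − L| = 25.454.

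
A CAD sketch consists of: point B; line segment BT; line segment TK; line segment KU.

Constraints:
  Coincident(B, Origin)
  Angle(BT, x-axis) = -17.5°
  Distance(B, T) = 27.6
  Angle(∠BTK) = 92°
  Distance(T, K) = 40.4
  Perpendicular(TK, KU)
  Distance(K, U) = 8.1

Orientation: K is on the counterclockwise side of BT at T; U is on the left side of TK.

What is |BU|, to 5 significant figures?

45.722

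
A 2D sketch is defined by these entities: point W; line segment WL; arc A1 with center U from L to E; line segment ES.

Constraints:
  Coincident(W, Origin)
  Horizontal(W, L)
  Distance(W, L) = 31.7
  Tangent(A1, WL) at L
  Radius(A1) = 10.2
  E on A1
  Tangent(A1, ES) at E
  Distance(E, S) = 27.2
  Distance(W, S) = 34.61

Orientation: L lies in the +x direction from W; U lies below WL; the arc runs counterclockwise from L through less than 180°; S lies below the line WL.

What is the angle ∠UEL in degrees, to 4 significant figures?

55.12°

Checks: |UE| = 10.20 ✓; ∠(UE, ES) = 90.00° ✓; |ES| = 27.20 ✓; |WS| = 34.61 ✓.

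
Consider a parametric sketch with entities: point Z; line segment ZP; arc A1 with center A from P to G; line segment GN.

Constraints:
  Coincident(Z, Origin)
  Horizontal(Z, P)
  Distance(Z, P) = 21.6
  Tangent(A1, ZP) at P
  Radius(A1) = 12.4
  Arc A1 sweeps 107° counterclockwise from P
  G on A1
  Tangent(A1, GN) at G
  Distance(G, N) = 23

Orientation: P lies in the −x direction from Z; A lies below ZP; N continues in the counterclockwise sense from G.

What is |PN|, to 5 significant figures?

38.365

Z is at the origin; Z and P share the same y with |ZP| = 21.6 and P on the −x side, so P = (-21.600, 0.0000). The tangent condition forces AP to be normal to ZP, so A = P + (0, -12.4) = (-21.600, -12.400). On A1, P sits at bearing 90° from A; a 107° counterclockwise sweep puts G at bearing 197°, so G = A + 12.4·(cos 197°, sin 197°) = (-33.458, -16.025). The tangent condition forces AG to be normal to GN, so GN runs along (−sin 197°, cos 197°); with |GN| = 23.0, N = (-26.734, -38.020). Then |PN| = |N − P| = 38.365.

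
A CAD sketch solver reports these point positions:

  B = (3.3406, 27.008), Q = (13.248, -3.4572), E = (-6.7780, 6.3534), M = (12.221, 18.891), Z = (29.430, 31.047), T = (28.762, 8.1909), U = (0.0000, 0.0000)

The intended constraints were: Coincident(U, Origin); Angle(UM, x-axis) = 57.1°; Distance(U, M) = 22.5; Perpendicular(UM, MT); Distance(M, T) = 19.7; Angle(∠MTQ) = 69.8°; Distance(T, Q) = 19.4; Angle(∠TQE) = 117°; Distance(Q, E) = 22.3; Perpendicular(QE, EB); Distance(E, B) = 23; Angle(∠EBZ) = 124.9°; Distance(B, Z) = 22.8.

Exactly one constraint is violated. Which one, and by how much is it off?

Distance(B, Z) = 22.8 — off by 3.60.

U = (0.00, 0.00) ✓; UM at 57.10° ✓; |UM| = 22.50 ✓; ∠(UM, MT) = 90.00° ✓; |MT| = 19.70 ✓; ∠MTQ = 69.80° ✓; |TQ| = 19.40 ✓; ∠TQE = 117.0° ✓; |QE| = 22.30 ✓; ∠(QE, EB) = 90.00° ✓; |EB| = 23.00 ✓; ∠EBZ = 124.9° ✓; |BZ| = 26.40 ✗.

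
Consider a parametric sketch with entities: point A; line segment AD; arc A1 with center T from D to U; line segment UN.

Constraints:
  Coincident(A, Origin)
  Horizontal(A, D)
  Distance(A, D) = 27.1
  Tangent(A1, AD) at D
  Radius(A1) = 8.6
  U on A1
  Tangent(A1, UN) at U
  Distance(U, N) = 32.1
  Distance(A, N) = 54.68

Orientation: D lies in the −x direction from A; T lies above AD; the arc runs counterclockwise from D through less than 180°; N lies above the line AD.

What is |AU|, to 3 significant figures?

23.8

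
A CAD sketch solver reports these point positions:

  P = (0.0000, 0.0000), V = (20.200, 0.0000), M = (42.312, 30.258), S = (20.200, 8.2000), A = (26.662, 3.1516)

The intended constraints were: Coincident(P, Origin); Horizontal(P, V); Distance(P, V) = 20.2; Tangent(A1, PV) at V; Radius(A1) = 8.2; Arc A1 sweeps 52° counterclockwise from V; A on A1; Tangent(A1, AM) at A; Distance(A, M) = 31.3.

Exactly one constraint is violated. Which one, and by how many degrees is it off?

Tangent(A1, AM) at A — off by 8.00°.

P = (0.00, 0.00) ✓; P.y = 0.00, V.y = 0.00 ✓; |PV| = 20.20 ✓; ∠(SV, VP) = 90.00° ✓; |SV| = 8.200 ✓; bearing(S→A) − bearing(S→V) = 52.00° ✓; |SA| = 8.200 ✓; ∠(SA, AM) = 82.00° ✗; |AM| = 31.30 ✓.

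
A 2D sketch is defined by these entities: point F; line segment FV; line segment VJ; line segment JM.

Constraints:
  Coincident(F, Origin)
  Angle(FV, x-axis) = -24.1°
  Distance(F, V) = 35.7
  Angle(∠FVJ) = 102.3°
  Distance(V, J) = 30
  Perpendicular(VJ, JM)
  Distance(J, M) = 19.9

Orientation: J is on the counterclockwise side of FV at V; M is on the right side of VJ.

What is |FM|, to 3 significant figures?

66.4

∠FVJ = 102.3°, so VJ runs at -24.1° + (180° − 102.3°) = 53.6° from the x-axis; with |VJ| = 30.0, J = V + 30.0·(cos 53.6°, sin 53.6°) = (50.4, 9.57). The perpendicularity gives JM at right angles to VJ; with |JM| = 19.9 on the right of VJ, M = J + 19.9·(0.805, -0.593) = (66.4, -2.24). Then |FM| = |M − F| = 66.4.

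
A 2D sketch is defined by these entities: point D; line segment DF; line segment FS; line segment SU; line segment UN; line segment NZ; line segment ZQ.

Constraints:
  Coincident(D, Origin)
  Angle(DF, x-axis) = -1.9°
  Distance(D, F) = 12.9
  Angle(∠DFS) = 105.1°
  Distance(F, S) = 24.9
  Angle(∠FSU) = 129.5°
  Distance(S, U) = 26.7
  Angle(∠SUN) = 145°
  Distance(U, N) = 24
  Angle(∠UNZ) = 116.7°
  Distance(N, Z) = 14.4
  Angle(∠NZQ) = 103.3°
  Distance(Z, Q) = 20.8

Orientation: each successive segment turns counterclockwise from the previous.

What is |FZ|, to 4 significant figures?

60.76

∠SUN = 145.0° gives UN at 158.5° from the x-axis; with |UN| = 24.0, N = (-16.89, 54.45). ∠UNZ = 116.7° gives NZ at -138.2° from the x-axis; with |NZ| = 14.4, Z = (-27.63, 44.85). Then |FZ| = |Z − F| = 60.76.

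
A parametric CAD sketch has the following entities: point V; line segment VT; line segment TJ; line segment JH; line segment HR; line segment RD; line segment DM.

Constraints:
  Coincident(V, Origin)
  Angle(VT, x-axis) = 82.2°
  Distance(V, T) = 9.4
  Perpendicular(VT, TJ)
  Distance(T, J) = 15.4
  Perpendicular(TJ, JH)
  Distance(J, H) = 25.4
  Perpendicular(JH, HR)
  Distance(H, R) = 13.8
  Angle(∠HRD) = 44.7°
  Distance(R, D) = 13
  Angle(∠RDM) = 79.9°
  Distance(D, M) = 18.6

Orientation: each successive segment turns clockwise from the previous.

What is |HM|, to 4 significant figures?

8.605

V is at the origin; VT runs at 82.2° with length 9.4, so T = (1.276, 9.313). The perpendicularity gives TJ at right angles to VT, so TJ runs at -7.800°; with |TJ| = 15.4, J = (16.53, 7.223). TJ ⟂ JH, so JH runs at -97.80°; with |JH| = 25.4, H = (13.09, -17.94). JH is perpendicular to HR, so HR runs at 172.2°; with |HR| = 13.8, R = (-0.5863, -16.07). ∠HRD = 44.7° gives RD at 36.90° from the x-axis; with |RD| = 13.0, D = (9.810, -8.264). ∠RDM = 79.9° gives DM at -63.20° from the x-axis; with |DM| = 18.6, M = (18.20, -24.87). Then |HM| = |M − H| = 8.605.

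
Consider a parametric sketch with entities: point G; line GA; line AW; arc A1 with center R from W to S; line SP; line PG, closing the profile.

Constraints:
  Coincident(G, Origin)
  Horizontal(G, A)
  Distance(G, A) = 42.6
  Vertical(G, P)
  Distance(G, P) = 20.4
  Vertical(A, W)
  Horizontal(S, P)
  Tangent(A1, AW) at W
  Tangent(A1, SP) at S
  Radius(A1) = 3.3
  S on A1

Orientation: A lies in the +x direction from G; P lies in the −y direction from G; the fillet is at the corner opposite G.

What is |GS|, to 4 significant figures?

44.28

G is at the origin; GA is horizontal with |GA| = 42.6 and A on the +x side, so A = (42.60, 0.000). GP is vertical with |GP| = 20.4 and P on the −y side, so P = (0.000, -20.40). The virtual corner opposite G is at (42.60, -20.40). Since A1 is tangent to AW there, RW ⟂ AW and since A1 is tangent to SP there, RS ⟂ SP, with radius 3.3, so the center R sits 3.3 in from both sides at R = (39.30, -17.10). That places the tangent points at W = (42.60, -17.10) on AW and S = (39.30, -20.40) on SP. Then |GS| = |S − G| = 44.28.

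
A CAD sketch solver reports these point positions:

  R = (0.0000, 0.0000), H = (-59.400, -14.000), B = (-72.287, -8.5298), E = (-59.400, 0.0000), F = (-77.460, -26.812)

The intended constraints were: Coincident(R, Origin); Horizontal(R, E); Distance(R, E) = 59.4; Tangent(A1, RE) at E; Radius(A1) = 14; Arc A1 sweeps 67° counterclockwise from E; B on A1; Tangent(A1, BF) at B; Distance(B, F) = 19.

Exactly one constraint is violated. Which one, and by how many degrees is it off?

Tangent(A1, BF) at B — off by 7.20°.

R = (0.00, 0.00) ✓; R.y = 0.00, E.y = 0.00 ✓; |RE| = 59.40 ✓; ∠(HE, ER) = 90.00° ✓; |HE| = 14.00 ✓; bearing(H→B) − bearing(H→E) = 67.00° ✓; |HB| = 14.00 ✓; ∠(HB, BF) = 82.80° ✗; |BF| = 19.00 ✓.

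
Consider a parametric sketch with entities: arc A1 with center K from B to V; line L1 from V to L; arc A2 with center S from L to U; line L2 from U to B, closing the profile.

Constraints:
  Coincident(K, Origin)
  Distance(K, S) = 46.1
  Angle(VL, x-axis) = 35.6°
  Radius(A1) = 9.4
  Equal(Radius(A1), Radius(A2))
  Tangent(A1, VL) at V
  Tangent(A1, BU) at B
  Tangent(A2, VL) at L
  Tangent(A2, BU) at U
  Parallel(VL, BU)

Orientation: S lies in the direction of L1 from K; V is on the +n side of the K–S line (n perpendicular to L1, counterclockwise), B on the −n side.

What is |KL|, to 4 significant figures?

47.05

Tangency of A1 to both parallel lines with radius 9.4 puts V and B at K ± 9.4·n: V = (-5.472, 7.643), B = (5.472, -7.643). Equal radii place L and U the same way about S: L = S + 9.4·n = (32.01, 34.48), U = S − 9.4·n = (42.96, 19.19). Then |KL| = |L − K| = 47.05.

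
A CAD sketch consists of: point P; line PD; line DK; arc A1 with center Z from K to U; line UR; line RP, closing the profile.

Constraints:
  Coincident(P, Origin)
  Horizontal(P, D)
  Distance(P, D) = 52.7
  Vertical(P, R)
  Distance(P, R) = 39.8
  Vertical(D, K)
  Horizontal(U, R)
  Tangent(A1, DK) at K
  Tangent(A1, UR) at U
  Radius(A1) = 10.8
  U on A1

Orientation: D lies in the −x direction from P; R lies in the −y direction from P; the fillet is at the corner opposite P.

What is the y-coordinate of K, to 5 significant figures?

-29.000

P is at the origin; PD is horizontal with |PD| = 52.7 and D on the −x side, so D = (-52.700, 0.0000). P and R share the same x with |PR| = 39.8 and R on the −y side, so R = (0.0000, -39.800). The virtual corner opposite P is at (-52.700, -39.800). A1 meets DK tangentially, so ZK is at right angles to DK and since A1 is tangent to UR there, ZU ⟂ UR, with radius 10.8, so the center Z sits 10.8 in from both sides at Z = (-41.900, -29.000). That places the tangent points at K = (-52.700, -29.000) on DK and U = (-41.900, -39.800) on UR. So K.y = -29.000.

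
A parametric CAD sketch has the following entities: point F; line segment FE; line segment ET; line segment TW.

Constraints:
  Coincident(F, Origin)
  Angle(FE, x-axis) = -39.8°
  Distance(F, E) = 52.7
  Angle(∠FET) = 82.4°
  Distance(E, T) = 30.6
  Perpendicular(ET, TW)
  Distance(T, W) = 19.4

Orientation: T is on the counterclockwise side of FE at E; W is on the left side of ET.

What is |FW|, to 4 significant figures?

40.46

F is at the origin; FE runs at -39.8° with length 52.7, so E = 52.7·(cos -39.8°, sin -39.8°) = (40.49, -33.73). ∠FET = 82.4°, so ET runs at -39.8° + (180° − 82.4°) = 57.80° from the x-axis; with |ET| = 30.6, T = E + 30.6·(cos 57.80°, sin 57.80°) = (56.79, -7.840). ET ⟂ TW; with |TW| = 19.4 on the left of ET, W = T + 19.4·(-0.8462, 0.5329) = (40.38, 2.498). Then |FW| = |W − F| = 40.46.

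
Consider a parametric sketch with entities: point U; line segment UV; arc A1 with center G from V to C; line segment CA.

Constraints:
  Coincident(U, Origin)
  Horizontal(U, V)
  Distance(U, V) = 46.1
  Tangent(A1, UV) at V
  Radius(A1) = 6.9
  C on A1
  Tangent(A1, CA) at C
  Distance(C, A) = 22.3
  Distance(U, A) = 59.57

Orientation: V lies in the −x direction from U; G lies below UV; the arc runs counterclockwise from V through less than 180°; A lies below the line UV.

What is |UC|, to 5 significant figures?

53.488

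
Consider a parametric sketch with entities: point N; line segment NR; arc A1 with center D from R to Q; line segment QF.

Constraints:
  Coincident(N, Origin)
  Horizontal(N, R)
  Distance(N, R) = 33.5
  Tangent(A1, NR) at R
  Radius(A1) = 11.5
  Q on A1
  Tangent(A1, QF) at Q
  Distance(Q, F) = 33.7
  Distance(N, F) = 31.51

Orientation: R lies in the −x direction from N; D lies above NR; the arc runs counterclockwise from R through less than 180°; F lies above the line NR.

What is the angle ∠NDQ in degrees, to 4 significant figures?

18.49°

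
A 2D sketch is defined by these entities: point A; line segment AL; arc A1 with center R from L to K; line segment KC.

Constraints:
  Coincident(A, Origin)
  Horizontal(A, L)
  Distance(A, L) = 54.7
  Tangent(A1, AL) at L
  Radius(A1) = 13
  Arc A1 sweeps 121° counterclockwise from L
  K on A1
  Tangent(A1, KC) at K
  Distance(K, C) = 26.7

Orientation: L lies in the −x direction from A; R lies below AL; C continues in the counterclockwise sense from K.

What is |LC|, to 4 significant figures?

42.66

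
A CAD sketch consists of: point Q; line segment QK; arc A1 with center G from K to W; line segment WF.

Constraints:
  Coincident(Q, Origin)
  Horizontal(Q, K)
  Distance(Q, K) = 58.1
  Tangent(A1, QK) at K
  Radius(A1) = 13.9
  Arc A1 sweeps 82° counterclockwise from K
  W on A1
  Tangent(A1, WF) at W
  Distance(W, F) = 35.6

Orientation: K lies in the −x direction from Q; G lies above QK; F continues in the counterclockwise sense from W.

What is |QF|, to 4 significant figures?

61.49

Q is at the origin; QK is horizontal with |QK| = 58.1 and K on the −x side, so K = (-58.10, 0.000). Since A1 is tangent to QK there, GK ⟂ QK, so G = K + (0, 13.9) = (-58.10, 13.90). On A1, K sits at bearing -90° from G; an 82° counterclockwise sweep puts W at bearing -8°, so W = G + 13.9·(cos -8°, sin -8°) = (-44.34, 11.97). Since A1 is tangent to WF there, GW ⟂ WF, so WF runs along (−sin -8°, cos -8°); with |WF| = 35.6, F = (-39.38, 47.22). Then |QF| = |F − Q| = 61.49.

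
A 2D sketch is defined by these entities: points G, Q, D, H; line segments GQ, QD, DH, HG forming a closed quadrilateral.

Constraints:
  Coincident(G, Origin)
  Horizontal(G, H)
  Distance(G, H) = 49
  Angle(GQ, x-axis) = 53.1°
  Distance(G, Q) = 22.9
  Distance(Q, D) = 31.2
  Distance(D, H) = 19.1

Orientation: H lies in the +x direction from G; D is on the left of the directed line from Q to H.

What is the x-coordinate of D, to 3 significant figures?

44.9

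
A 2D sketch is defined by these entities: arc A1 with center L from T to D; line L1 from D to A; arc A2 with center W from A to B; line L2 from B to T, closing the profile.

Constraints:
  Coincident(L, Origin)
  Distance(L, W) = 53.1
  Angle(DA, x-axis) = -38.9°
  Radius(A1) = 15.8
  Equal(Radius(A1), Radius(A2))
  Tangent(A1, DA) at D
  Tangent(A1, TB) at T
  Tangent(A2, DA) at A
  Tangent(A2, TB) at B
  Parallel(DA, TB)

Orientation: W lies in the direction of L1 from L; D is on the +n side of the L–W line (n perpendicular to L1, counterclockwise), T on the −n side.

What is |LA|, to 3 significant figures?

55.4

Tangency of A1 to both parallel lines with radius 15.8 puts D and T at L ± 15.8·n: D = (9.92, 12.3), T = (-9.92, -12.3). Equal radii place A and B the same way about W: A = W + 15.8·n = (51.2, -21.0), B = W − 15.8·n = (31.4, -45.6). Then |LA| = |A − L| = 55.4.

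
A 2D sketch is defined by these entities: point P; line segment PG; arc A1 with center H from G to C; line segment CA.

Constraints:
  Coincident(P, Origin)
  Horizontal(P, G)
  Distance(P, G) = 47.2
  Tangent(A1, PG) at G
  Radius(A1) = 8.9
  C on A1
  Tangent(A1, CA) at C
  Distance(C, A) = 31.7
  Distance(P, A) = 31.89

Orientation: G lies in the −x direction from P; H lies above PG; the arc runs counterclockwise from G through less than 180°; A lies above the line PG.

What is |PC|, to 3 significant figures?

40.9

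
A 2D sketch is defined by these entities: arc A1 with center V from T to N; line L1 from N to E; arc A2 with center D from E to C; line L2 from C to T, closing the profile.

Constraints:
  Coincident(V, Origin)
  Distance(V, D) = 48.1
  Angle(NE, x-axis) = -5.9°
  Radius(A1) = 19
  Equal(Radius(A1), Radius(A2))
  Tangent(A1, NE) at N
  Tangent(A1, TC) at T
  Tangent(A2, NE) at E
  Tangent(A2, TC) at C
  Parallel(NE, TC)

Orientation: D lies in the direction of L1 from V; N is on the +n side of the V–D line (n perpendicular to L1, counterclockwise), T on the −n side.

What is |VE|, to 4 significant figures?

51.72

Tangency of A1 to both parallel lines with radius 19.0 puts N and T at V ± 19.0·n: N = (1.953, 18.90), T = (-1.953, -18.90). Equal radii place E and C the same way about D: E = D + 19.0·n = (49.80, 13.96), C = D − 19.0·n = (45.89, -23.84). Then |VE| = |E − V| = 51.72.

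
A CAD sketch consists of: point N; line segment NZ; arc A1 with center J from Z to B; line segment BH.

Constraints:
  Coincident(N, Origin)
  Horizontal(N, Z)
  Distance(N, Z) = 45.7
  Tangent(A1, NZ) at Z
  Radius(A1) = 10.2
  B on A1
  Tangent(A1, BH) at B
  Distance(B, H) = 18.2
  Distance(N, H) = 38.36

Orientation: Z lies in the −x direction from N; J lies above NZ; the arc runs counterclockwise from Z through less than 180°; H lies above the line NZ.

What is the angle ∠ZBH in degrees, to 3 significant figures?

145°

Checks: N.y = 0.00, Z.y = 0.00 ✓; |JB| = 10.20 ✓; ∠(JB, BH) = 90.00° ✓; |BH| = 18.20 ✓; |NH| = 38.36 ✓.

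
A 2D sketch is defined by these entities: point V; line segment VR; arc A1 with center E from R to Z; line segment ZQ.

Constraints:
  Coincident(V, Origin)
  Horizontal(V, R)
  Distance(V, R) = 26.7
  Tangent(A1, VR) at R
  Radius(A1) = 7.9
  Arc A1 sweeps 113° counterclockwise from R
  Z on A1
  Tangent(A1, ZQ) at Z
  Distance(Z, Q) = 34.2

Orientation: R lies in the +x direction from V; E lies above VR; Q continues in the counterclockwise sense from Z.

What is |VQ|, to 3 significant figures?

47.2

V is at the origin; V and R share the same y with |VR| = 26.7 and R on the +x side, so R = (26.7, 0.00). Tangency of A1 to VR means the radius ER is perpendicular to VR, so E = R + (0, 7.9) = (26.7, 7.90). On A1, R sits at bearing -90° from E; a 113° counterclockwise sweep puts Z at bearing 23°, so Z = E + 7.9·(cos 23°, sin 23°) = (34.0, 11.0). Tangency of A1 to ZQ means the radius EZ is perpendicular to ZQ, so ZQ runs along (−sin 23°, cos 23°); with |ZQ| = 34.2, Q = (20.6, 42.5). Then |VQ| = |Q − V| = 47.2.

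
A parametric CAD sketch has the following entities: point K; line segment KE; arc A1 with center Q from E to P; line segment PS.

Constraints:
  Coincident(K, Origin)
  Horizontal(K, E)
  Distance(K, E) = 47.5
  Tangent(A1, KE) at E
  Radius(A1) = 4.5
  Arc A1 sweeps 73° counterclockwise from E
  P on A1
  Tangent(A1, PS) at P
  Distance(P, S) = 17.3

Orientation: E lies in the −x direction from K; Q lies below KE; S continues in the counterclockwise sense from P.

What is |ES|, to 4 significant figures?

21.84

On A1, E sits at bearing 90° from Q; a 73° counterclockwise sweep puts P at bearing 163°, so P = Q + 4.5·(cos 163°, sin 163°) = (-51.80, -3.184). A1 meets PS tangentially, so QP is at right angles to PS, so PS runs along (−sin 163°, cos 163°); with |PS| = 17.3, S = (-56.86, -19.73). Then |ES| = |S − E| = 21.84.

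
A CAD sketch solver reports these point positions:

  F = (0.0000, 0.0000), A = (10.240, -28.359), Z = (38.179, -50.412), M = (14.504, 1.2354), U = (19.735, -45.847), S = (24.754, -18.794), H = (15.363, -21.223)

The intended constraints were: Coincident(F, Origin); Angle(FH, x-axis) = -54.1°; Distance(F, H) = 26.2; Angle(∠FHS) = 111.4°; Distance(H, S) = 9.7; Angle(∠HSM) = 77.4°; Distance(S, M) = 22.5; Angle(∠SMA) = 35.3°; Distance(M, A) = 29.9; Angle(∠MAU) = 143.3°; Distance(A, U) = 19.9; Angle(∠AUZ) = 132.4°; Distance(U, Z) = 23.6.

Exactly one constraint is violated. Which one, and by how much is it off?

Distance(U, Z) = 23.6 — off by 4.60.

F = (0.00, 0.00) ✓; FH at -54.10° ✓; |FH| = 26.20 ✓; ∠FHS = 111.4° ✓; |HS| = 9.700 ✓; ∠HSM = 77.40° ✓; |SM| = 22.50 ✓; ∠SMA = 35.30° ✓; |MA| = 29.90 ✓; ∠MAU = 143.3° ✓; |AU| = 19.90 ✓; ∠AUZ = 132.4° ✓; |UZ| = 19.00 ✗.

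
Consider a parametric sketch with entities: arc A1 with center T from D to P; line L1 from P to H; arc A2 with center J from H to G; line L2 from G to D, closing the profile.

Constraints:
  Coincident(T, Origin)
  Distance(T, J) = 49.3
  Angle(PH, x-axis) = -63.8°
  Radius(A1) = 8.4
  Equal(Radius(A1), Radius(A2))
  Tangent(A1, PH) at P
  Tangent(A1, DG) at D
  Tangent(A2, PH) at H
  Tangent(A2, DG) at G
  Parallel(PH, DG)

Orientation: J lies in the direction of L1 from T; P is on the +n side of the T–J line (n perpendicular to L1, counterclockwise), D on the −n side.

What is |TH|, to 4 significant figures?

50.01

The slot axis is L1's direction at -63.8°, so u = (cos -63.8°, sin -63.8°) = (0.4415, -0.8973) and n = (−sin -63.8°, cos -63.8°) = (0.8973, 0.4415). T is at the origin and J lies 49.3 along u from T, so J = 49.3·u = (21.77, -44.23). Tangency of A1 to both parallel lines with radius 8.4 puts P and D at T ± 8.4·n: P = (7.537, 3.709), D = (-7.537, -3.709). Equal radii place H and G the same way about J: H = J + 8.4·n = (29.30, -40.53), G = J − 8.4·n = (14.23, -47.94). Then |TH| = |H − T| = 50.01.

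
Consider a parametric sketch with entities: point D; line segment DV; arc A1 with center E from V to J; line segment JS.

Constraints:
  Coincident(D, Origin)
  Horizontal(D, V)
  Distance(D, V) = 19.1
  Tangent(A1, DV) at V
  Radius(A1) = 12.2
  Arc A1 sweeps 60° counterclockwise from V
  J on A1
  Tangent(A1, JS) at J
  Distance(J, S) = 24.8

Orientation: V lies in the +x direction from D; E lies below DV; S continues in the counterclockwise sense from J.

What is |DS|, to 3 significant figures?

27.8

On A1, V sits at bearing 90° from E; a 60° counterclockwise sweep puts J at bearing 150°, so J = E + 12.2·(cos 150°, sin 150°) = (8.53, -6.10). The tangent condition forces EJ to be normal to JS, so JS runs along (−sin 150°, cos 150°); with |JS| = 24.8, S = (-3.87, -27.6). Then |DS| = |S − D| = 27.8.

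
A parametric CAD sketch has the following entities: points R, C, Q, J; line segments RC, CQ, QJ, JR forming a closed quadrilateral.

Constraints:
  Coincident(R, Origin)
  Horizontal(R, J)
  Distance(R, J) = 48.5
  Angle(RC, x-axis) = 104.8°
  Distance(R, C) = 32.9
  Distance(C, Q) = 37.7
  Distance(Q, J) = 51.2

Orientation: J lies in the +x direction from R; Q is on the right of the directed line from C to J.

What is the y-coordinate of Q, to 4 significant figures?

-5.412

Checks: |CQ| = 37.70 ✓; |QJ| = 51.20 ✓.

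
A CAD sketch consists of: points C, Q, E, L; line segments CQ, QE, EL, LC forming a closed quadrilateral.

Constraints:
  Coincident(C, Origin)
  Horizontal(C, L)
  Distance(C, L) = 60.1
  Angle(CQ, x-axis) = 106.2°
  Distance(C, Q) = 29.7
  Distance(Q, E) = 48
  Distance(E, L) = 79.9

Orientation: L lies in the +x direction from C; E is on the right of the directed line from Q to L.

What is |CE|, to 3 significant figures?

25.6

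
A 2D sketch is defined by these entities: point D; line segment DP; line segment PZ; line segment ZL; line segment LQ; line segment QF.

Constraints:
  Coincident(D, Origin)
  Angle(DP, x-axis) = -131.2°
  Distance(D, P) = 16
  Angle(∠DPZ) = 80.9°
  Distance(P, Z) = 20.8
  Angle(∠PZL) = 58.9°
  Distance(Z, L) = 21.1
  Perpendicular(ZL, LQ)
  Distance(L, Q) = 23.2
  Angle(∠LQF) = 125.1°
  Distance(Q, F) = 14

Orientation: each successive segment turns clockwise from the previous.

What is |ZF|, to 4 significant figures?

32.70

ZL is perpendicular to LQ, so LQ runs at -81.40°; with |LQ| = 23.2, Q = (0.5066, -15.82). ∠LQF = 125.1° gives QF at -136.3° from the x-axis; with |QF| = 14.0, F = (-9.615, -25.49). Then |ZF| = |F − Z| = 32.70.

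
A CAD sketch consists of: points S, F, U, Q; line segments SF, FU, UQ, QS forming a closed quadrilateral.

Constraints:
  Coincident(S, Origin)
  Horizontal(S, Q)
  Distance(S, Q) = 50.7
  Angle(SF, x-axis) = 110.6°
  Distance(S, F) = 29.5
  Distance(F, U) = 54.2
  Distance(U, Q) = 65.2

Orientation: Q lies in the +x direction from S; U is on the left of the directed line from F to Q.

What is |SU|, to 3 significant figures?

69.7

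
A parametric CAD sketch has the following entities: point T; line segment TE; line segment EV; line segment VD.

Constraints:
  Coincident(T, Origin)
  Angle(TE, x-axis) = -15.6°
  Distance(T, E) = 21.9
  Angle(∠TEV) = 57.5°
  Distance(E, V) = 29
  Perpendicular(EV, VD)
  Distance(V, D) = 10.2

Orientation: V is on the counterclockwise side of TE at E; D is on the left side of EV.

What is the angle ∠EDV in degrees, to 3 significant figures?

70.6°

∠TEV = 57.5°, so EV runs at -15.6° + (180° − 57.5°) = 107° from the x-axis; with |EV| = 29.0, V = E + 29.0·(cos 107°, sin 107°) = (12.7, 21.9). EV ⟂ VD; with |VD| = 10.2 on the left of EV, D = V + 10.2·(-0.957, -0.291) = (2.90, 18.9). Then cos ∠EDV = DE·DV / (|DE||DV|), giving 70.6°.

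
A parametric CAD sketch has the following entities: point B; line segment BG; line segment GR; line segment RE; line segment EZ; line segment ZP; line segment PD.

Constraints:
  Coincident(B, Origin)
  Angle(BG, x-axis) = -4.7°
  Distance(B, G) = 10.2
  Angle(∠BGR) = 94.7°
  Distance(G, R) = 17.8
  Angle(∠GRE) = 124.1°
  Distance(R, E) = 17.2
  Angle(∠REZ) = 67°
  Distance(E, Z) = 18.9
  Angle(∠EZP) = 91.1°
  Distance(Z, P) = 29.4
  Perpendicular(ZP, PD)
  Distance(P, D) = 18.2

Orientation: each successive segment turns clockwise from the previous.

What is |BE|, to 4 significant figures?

28.57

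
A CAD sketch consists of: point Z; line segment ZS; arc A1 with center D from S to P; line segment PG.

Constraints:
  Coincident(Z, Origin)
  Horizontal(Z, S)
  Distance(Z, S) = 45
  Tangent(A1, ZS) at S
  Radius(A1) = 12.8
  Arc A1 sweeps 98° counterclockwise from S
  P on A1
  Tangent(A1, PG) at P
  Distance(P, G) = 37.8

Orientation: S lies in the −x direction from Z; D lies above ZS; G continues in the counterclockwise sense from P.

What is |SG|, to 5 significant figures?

52.539

Z is at the origin; Z and S share the same y with |ZS| = 45.0 and S on the −x side, so S = (-45.000, 0.0000). Since A1 is tangent to ZS there, DS ⟂ ZS, so D = S + (0, 12.8) = (-45.000, 12.800). On A1, S sits at bearing -90° from D; a 98° counterclockwise sweep puts P at bearing 8°, so P = D + 12.8·(cos 8°, sin 8°) = (-32.325, 14.581). A1 meets PG tangentially, so DP is at right angles to PG, so PG runs along (−sin 8°, cos 8°); with |PG| = 37.8, G = (-37.585, 52.014). Then |SG| = |G − S| = 52.539.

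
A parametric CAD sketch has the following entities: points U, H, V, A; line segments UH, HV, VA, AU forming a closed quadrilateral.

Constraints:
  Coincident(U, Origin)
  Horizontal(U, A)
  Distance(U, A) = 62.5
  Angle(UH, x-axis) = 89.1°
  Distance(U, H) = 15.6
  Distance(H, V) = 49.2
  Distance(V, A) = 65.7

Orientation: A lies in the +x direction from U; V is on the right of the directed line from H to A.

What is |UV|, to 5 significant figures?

33.792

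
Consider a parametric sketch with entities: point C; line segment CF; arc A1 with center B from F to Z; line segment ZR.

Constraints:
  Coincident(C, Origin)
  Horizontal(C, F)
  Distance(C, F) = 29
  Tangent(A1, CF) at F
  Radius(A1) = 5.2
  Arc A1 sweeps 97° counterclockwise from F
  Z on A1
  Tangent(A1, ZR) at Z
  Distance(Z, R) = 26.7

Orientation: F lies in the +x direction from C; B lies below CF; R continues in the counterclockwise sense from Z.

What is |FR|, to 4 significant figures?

32.39

On A1, F sits at bearing 90° from B; a 97° counterclockwise sweep puts Z at bearing 187°, so Z = B + 5.2·(cos 187°, sin 187°) = (23.84, -5.834). A1 meets ZR tangentially, so BZ is at right angles to ZR, so ZR runs along (−sin 187°, cos 187°); with |ZR| = 26.7, R = (27.09, -32.33). Then |FR| = |R − F| = 32.39.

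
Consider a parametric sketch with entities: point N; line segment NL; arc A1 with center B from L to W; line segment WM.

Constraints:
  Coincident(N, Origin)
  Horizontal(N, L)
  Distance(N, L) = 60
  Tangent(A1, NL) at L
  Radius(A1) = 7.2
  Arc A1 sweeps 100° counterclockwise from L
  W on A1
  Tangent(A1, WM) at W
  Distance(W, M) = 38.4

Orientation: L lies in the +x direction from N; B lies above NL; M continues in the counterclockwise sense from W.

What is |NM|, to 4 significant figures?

76.10

N is at the origin; NL is horizontal with |NL| = 60.0 and L on the +x side, so L = (60.00, 0.000). A1 meets NL tangentially, so BL is at right angles to NL, so B = L + (0, 7.2) = (60.00, 7.200). On A1, L sits at bearing -90° from B; a 100° counterclockwise sweep puts W at bearing 10°, so W = B + 7.2·(cos 10°, sin 10°) = (67.09, 8.450). Tangency of A1 to WM means the radius BW is perpendicular to WM, so WM runs along (−sin 10°, cos 10°); with |WM| = 38.4, M = (60.42, 46.27). Then |NM| = |M − N| = 76.10.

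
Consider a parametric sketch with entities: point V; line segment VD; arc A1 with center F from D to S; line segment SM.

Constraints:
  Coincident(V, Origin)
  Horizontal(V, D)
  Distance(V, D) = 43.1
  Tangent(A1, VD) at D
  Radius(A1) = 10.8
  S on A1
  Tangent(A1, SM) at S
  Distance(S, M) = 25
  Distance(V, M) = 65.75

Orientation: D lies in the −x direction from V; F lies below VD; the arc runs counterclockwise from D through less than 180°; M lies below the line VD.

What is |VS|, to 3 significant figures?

54.8

Checks: |FS| = 10.80 ✓; ∠(FS, SM) = 90.00° ✓; |SM| = 25.00 ✓; |VM| = 65.75 ✓.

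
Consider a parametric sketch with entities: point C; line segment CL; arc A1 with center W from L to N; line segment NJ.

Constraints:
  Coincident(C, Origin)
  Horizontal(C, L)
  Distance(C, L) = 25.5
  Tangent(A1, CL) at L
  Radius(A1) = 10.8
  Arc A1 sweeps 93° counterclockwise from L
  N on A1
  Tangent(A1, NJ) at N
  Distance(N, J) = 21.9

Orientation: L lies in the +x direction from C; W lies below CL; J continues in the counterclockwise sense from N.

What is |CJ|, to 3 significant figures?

36.8

C is at the origin; C and L share the same y with |CL| = 25.5 and L on the +x side, so L = (25.5, 0.00). A1 meets CL tangentially, so WL is at right angles to CL, so W = L + (0, -10.8) = (25.5, -10.8). On A1, L sits at bearing 90° from W; a 93° counterclockwise sweep puts N at bearing 183°, so N = W + 10.8·(cos 183°, sin 183°) = (14.7, -11.4). Tangency of A1 to NJ means the radius WN is perpendicular to NJ, so NJ runs along (−sin 183°, cos 183°); with |NJ| = 21.9, J = (15.9, -33.2). Then |CJ| = |J − C| = 36.8.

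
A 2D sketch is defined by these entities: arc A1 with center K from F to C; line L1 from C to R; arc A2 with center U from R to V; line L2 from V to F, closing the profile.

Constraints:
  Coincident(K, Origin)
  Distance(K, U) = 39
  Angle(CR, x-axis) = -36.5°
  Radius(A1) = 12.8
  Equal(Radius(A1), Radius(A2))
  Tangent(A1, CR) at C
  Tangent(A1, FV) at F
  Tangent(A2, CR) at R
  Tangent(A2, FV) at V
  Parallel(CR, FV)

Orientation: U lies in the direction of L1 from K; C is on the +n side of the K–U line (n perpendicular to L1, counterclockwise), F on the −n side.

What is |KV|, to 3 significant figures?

41.0

The slot axis is L1's direction at -36.5°, so u = (cos -36.5°, sin -36.5°) = (0.804, -0.595) and n = (−sin -36.5°, cos -36.5°) = (0.595, 0.804). K is at the origin and U lies 39.0 along u from K, so U = 39.0·u = (31.4, -23.2). Tangency of A1 to both parallel lines with radius 12.8 puts C and F at K ± 12.8·n: C = (7.61, 10.3), F = (-7.61, -10.3). Equal radii place R and V the same way about U: R = U + 12.8·n = (39.0, -12.9), V = U − 12.8·n = (23.7, -33.5). Then |KV| = |V − K| = 41.0.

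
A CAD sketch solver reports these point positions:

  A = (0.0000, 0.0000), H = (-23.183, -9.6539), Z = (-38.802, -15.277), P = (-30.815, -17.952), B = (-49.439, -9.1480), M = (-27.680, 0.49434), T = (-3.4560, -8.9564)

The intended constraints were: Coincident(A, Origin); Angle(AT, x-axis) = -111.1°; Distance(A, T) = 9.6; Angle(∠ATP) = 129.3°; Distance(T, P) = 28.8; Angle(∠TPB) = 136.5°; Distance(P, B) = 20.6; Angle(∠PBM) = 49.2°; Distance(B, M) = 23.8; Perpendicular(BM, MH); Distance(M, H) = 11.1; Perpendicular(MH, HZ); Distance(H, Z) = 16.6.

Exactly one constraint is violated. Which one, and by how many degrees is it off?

Perpendicular(MH, HZ) — off by 4.10°.

A = (0.00, 0.00) ✓; AT at -111.1° ✓; |AT| = 9.600 ✓; ∠ATP = 129.3° ✓; |TP| = 28.80 ✓; ∠TPB = 136.5° ✓; |PB| = 20.60 ✓; ∠PBM = 49.20° ✓; |BM| = 23.80 ✓; ∠(BM, MH) = 90.00° ✓; |MH| = 11.10 ✓; ∠(MH, HZ) = 94.10° ✗; |HZ| = 16.60 ✓.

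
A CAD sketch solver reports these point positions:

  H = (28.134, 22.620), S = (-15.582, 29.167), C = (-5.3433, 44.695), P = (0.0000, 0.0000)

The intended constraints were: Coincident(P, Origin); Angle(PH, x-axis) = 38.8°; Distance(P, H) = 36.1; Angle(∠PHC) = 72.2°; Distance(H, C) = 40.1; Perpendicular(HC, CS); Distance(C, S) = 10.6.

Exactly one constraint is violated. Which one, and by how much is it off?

Distance(C, S) = 10.6 — off by 8.00.

P = (0.00, 0.00) ✓; PH at 38.80° ✓; |PH| = 36.10 ✓; ∠PHC = 72.20° ✓; |HC| = 40.10 ✓; ∠(HC, CS) = 90.00° ✓; |CS| = 18.60 ✗.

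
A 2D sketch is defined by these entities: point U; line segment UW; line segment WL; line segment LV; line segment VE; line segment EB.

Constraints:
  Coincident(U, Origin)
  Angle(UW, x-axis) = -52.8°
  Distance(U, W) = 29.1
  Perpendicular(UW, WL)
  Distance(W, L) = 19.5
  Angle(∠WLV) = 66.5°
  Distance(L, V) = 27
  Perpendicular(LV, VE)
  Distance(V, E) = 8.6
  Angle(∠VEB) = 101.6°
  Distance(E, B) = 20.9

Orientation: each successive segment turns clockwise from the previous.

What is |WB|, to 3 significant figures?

5.23

U is at the origin; UW runs at -52.8° with length 29.1, so W = (17.6, -23.2). UW ⟂ WL, so WL runs at -143°; with |WL| = 19.5, L = (2.06, -35.0). ∠WLV = 66.5° gives LV at 104° from the x-axis; with |LV| = 27.0, V = (-4.33, -8.74). LV is perpendicular to VE, so VE runs at 13.7°; with |VE| = 8.6, E = (4.02, -6.70). ∠VEB = 101.6° gives EB at -64.7° from the x-axis; with |EB| = 20.9, B = (13.0, -25.6). Then |WB| = |B − W| = 5.23.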